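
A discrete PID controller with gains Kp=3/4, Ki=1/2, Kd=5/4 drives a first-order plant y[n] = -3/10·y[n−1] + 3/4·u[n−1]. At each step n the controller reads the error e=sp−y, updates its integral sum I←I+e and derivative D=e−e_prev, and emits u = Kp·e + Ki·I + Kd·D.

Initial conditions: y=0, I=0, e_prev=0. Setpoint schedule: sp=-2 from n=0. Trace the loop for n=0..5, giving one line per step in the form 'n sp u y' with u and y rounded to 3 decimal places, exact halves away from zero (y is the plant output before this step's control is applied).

0 -2 -5.000 0.000
1 -2 5.875 -3.750
2 -2 -21.141 5.531
3 -2 44.311 -17.515
4 -2 -116.745 38.487
5 -2 276.995 -99.105

(exact arithmetic carried between steps; '≈' marks a value shown rounded to 6 d.p. or computed from one; I and e_prev carry over from the previous line; the table rounds u and y to 3 d.p., halves away from zero)
n=0: y=0, sp=-2, e=sp−y=-2; I=-2, D=e−e_prev=-2; u=3/4·(-2)+1/2·(-2)+5/4·(-2)=-5; next y=-3/10·0+3/4·(-5)=-3.75
n=1: y=-3.75, sp=-2, e=sp−y=1.75; I=-0.25, D=e−e_prev=3.75; u=3/4·1.75+1/2·(-0.25)+5/4·3.75=5.875; next y=-3/10·(-3.75)+3/4·5.875=5.53125
n=2: y=5.53125, sp=-2, e=sp−y=-7.53125; I=-7.78125, D=e−e_prev=-9.28125; u=3/4·(-7.53125)+1/2·(-7.78125)+5/4·(-9.28125)=-21.140625; next y=-3/10·5.53125+3/4·(-21.140625)≈-17.514844
n=3: y≈-17.514844, sp=-2, e=sp−y≈15.514844; I≈7.733594, D=e−e_prev≈23.046094; u=3/4·15.514844+1/2·7.733594+5/4·23.046094≈44.310547; next y=-3/10·(-17.514844)+3/4·44.310547≈38.487363
n=4: y≈38.487363, sp=-2, e=sp−y≈-40.487363; I≈-32.753770, D=e−e_prev≈-56.002207; u=3/4·(-40.487363)+1/2·(-32.753770)+5/4·(-56.002207)≈-116.745166; next y=-3/10·38.487363+3/4·(-116.745166)≈-99.105083
n=5: y≈-99.105083, sp=-2, e=sp−y≈97.105083; I≈64.351314, D=e−e_prev≈137.592447; u=3/4·97.105083+1/2·64.351314+5/4·137.592447≈276.995028; next y=-3/10·(-99.105083)+3/4·276.995028≈237.477796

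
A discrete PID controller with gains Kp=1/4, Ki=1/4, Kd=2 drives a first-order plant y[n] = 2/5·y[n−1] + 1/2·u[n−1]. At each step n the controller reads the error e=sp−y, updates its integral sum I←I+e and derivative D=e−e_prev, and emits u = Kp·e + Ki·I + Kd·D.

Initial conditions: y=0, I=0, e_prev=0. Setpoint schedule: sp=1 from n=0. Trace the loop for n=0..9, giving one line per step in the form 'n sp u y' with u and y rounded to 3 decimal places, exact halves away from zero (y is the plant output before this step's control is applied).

(exact arithmetic carried between steps; '≈' marks a value shown rounded to 6 d.p. or computed from one; I and e_prev carry over from the previous line; the table rounds u and y to 3 d.p., halves away from zero)
n=0: y=0, sp=1, e=sp−y=1; I=1, D=e−e_prev=1; u=1/4·1+1/4·1+2·1=2.5; next y=2/5·0+1/2·2.5=1.25
n=1: y=1.25, sp=1, e=sp−y=-0.25; I=0.75, D=e−e_prev=-1.25; u=1/4·(-0.25)+1/4·0.75+2·(-1.25)=-2.375; next y=2/5·1.25+1/2·(-2.375)=-0.6875
n=2: y=-0.6875, sp=1, e=sp−y=1.6875; I=2.4375, D=e−e_prev=1.9375; u=1/4·1.6875+1/4·2.4375+2·1.9375=4.90625; next y=2/5·(-0.6875)+1/2·4.90625=2.178125
n=3: y=2.178125, sp=1, e=sp−y=-1.178125; I=1.259375, D=e−e_prev=-2.865625; u=1/4·(-1.178125)+1/4·1.259375+2·(-2.865625)≈-5.710938; next y=2/5·2.178125+1/2·(-5.710938)≈-1.984219
n=4: y≈-1.984219, sp=1, e=sp−y≈2.984219; I≈4.243594, D=e−e_prev≈4.162344; u=1/4·2.984219+1/4·4.243594+2·4.162344≈10.131641; next y=2/5·(-1.984219)+1/2·10.131641≈4.272133
n=5: y≈4.272133, sp=1, e=sp−y≈-3.272133; I≈0.971461, D=e−e_prev≈-6.256352; u=1/4·(-3.272133)+1/4·0.971461+2·(-6.256352)≈-13.087871; next y=2/5·4.272133+1/2·(-13.087871)≈-4.835082
n=6: y≈-4.835082, sp=1, e=sp−y≈5.835082; I≈6.806543, D=e−e_prev≈9.107215; u=1/4·5.835082+1/4·6.806543+2·9.107215≈21.374837; next y=2/5·(-4.835082)+1/2·21.374837≈8.753385
n=7: y≈8.753385, sp=1, e=sp−y≈-7.753385; I≈-0.946842, D=e−e_prev≈-13.588468; u=1/4·(-7.753385)+1/4·(-0.946842)+2·(-13.588468)≈-29.351993; next y=2/5·8.753385+1/2·(-29.351993)≈-11.174642
n=8: y≈-11.174642, sp=1, e=sp−y≈12.174642; I≈11.227800, D=e−e_prev≈19.928028; u=1/4·12.174642+1/4·11.227800+2·19.928028≈45.706666; next y=2/5·(-11.174642)+1/2·45.706666≈18.383476
n=9: y≈18.383476, sp=1, e=sp−y≈-17.383476; I≈-6.155676, D=e−e_prev≈-29.558118; u=1/4·(-17.383476)+1/4·(-6.155676)+2·(-29.558118)≈-65.001024; next y=2/5·18.383476+1/2·(-65.001024)≈-25.147122

0 1 2.500 0.000
1 1 -2.375 1.250
2 1 4.906 -0.688
3 1 -5.711 2.178
4 1 10.132 -1.984
5 1 -13.088 4.272
6 1 21.375 -4.835
7 1 -29.352 8.753
8 1 45.707 -11.175
9 1 -65.001 18.383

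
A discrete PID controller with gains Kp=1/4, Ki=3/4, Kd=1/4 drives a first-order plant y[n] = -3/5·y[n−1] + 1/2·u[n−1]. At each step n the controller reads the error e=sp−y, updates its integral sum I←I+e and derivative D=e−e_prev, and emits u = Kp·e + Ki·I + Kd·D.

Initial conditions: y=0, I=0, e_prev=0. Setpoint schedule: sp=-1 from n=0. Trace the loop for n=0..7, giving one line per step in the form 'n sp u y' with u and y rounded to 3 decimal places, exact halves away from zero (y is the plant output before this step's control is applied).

0 -1 -1.250 0.000
1 -1 -0.969 -0.625
2 -1 -2.051 -0.109
3 -1 -1.527 -0.960
4 -1 -2.735 -0.188
5 -1 -1.817 -1.255
6 -1 -3.267 -0.156
7 -1 -1.895 -1.540

(exact arithmetic carried between steps; '≈' marks a value shown rounded to 6 d.p. or computed from one; I and e_prev carry over from the previous line; the table rounds u and y to 3 d.p., halves away from zero)
n=0: y=0, sp=-1, e=sp−y=-1; I=-1, D=e−e_prev=-1; u=1/4·(-1)+3/4·(-1)+1/4·(-1)=-1.25; next y=-3/5·0+1/2·(-1.25)=-0.625
n=1: y=-0.625, sp=-1, e=sp−y=-0.375; I=-1.375, D=e−e_prev=0.625; u=1/4·(-0.375)+3/4·(-1.375)+1/4·0.625=-0.96875; next y=-3/5·(-0.625)+1/2·(-0.96875)=-0.109375
n=2: y=-0.109375, sp=-1, e=sp−y=-0.890625; I=-2.265625, D=e−e_prev=-0.515625; u=1/4·(-0.890625)+3/4·(-2.265625)+1/4·(-0.515625)≈-2.050781; next y=-3/5·(-0.109375)+1/2·(-2.050781)≈-0.959766
n=3: y≈-0.959766, sp=-1, e=sp−y≈-0.040234; I≈-2.305859, D=e−e_prev≈0.850391; u=1/4·(-0.040234)+3/4·(-2.305859)+1/4·0.850391≈-1.526855; next y=-3/5·(-0.959766)+1/2·(-1.526855)≈-0.187568
n=4: y≈-0.187568, sp=-1, e=sp−y≈-0.812432; I≈-3.118291, D=e−e_prev≈-0.772197; u=1/4·(-0.812432)+3/4·(-3.118291)+1/4·(-0.772197)≈-2.734875; next y=-3/5·(-0.187568)+1/2·(-2.734875)≈-1.254897
n=5: y≈-1.254897, sp=-1, e=sp−y≈0.254897; I≈-2.863394, D=e−e_prev≈1.067328; u=1/4·0.254897+3/4·(-2.863394)+1/4·1.067328≈-1.816989; next y=-3/5·(-1.254897)+1/2·(-1.816989)≈-0.155557
n=6: y≈-0.155557, sp=-1, e=sp−y≈-0.844443; I≈-3.707838, D=e−e_prev≈-1.099340; u=1/4·(-0.844443)+3/4·(-3.707838)+1/4·(-1.099340)≈-3.266824; next y=-3/5·(-0.155557)+1/2·(-3.266824)≈-1.540078
n=7: y≈-1.540078, sp=-1, e=sp−y≈0.540078; I≈-3.167760, D=e−e_prev≈1.384521; u=1/4·0.540078+3/4·(-3.167760)+1/4·1.384521≈-1.894670; next y=-3/5·(-1.540078)+1/2·(-1.894670)≈-0.023288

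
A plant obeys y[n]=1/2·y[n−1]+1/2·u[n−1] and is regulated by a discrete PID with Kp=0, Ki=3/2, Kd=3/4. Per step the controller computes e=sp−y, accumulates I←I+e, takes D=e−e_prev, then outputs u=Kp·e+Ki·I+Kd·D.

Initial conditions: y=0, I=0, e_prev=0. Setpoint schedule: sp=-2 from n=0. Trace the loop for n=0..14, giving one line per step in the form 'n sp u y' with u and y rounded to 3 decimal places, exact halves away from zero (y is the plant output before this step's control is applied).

(exact arithmetic carried between steps; '≈' marks a value shown rounded to 6 d.p. or computed from one; I and e_prev carry over from the previous line; the table rounds u and y to 3 d.p., halves away from zero)
n=0: y=0, sp=-2, e=sp−y=-2; I=-2, D=e−e_prev=-2; u=0·(-2)+3/2·(-2)+3/4·(-2)=-4.5; next y=1/2·0+1/2·(-4.5)=-2.25
n=1: y=-2.25, sp=-2, e=sp−y=0.25; I=-1.75, D=e−e_prev=2.25; u=0·0.25+3/2·(-1.75)+3/4·2.25=-0.9375; next y=1/2·(-2.25)+1/2·(-0.9375)=-1.59375
n=2: y=-1.59375, sp=-2, e=sp−y=-0.40625; I=-2.15625, D=e−e_prev=-0.65625; u=0·(-0.40625)+3/2·(-2.15625)+3/4·(-0.65625)≈-3.726563; next y=1/2·(-1.59375)+1/2·(-3.726563)≈-2.660156
n=3: y≈-2.660156, sp=-2, e=sp−y≈0.660156; I≈-1.496094, D=e−e_prev≈1.066406; u=0·0.660156+3/2·(-1.496094)+3/4·1.066406≈-1.444336; next y=1/2·(-2.660156)+1/2·(-1.444336)≈-2.052246
n=4: y≈-2.052246, sp=-2, e=sp−y≈0.052246; I≈-1.443848, D=e−e_prev≈-0.607910; u=0·0.052246+3/2·(-1.443848)+3/4·(-0.607910)≈-2.621704; next y=1/2·(-2.052246)+1/2·(-2.621704)≈-2.336975
n=5: y≈-2.336975, sp=-2, e=sp−y≈0.336975; I≈-1.106873, D=e−e_prev≈0.284729; u=0·0.336975+3/2·(-1.106873)+3/4·0.284729≈-1.446762; next y=1/2·(-2.336975)+1/2·(-1.446762)≈-1.891869
n=6: y≈-1.891869, sp=-2, e=sp−y≈-0.108131; I≈-1.215004, D=e−e_prev≈-0.445107; u=0·(-0.108131)+3/2·(-1.215004)+3/4·(-0.445107)≈-2.156336; next y=1/2·(-1.891869)+1/2·(-2.156336)≈-2.024102
n=7: y≈-2.024102, sp=-2, e=sp−y≈0.024102; I≈-1.190902, D=e−e_prev≈0.132234; u=0·0.024102+3/2·(-1.190902)+3/4·0.132234≈-1.687177; next y=1/2·(-2.024102)+1/2·(-1.687177)≈-1.855640
n=8: y≈-1.855640, sp=-2, e=sp−y≈-0.144360; I≈-1.335262, D=e−e_prev≈-0.168462; u=0·(-0.144360)+3/2·(-1.335262)+3/4·(-0.168462)≈-2.129240; next y=1/2·(-1.855640)+1/2·(-2.129240)≈-1.992440
n=9: y≈-1.992440, sp=-2, e=sp−y≈-0.007560; I≈-1.342822, D=e−e_prev≈0.136800; u=0·(-0.007560)+3/2·(-1.342822)+3/4·0.136800≈-1.911633; next y=1/2·(-1.992440)+1/2·(-1.911633)≈-1.952037
n=10: y≈-1.952037, sp=-2, e=sp−y≈-0.047963; I≈-1.390786, D=e−e_prev≈-0.040403; u=0·(-0.047963)+3/2·(-1.390786)+3/4·(-0.040403)≈-2.116481; next y=1/2·(-1.952037)+1/2·(-2.116481)≈-2.034259
n=11: y≈-2.034259, sp=-2, e=sp−y≈0.034259; I≈-1.356527, D=e−e_prev≈0.082222; u=0·0.034259+3/2·(-1.356527)+3/4·0.082222≈-1.973124; next y=1/2·(-2.034259)+1/2·(-1.973124)≈-2.003691
n=12: y≈-2.003691, sp=-2, e=sp−y≈0.003691; I≈-1.352836, D=e−e_prev≈-0.030567; u=0·0.003691+3/2·(-1.352836)+3/4·(-0.030567)≈-2.052179; next y=1/2·(-2.003691)+1/2·(-2.052179)≈-2.027935
n=13: y≈-2.027935, sp=-2, e=sp−y≈0.027935; I≈-1.324901, D=e−e_prev≈0.024244; u=0·0.027935+3/2·(-1.324901)+3/4·0.024244≈-1.969168; next y=1/2·(-2.027935)+1/2·(-1.969168)≈-1.998551
n=14: y≈-1.998551, sp=-2, e=sp−y≈-0.001449; I≈-1.326349, D=e−e_prev≈-0.029384; u=0·(-0.001449)+3/2·(-1.326349)+3/4·(-0.029384)≈-2.011561; next y=1/2·(-1.998551)+1/2·(-2.011561)≈-2.005056

0 -2 -4.500 0.000
1 -2 -0.938 -2.250
2 -2 -3.727 -1.594
3 -2 -1.444 -2.660
4 -2 -2.622 -2.052
5 -2 -1.447 -2.337
6 -2 -2.156 -1.892
7 -2 -1.687 -2.024
8 -2 -2.129 -1.856
9 -2 -1.912 -1.992
10 -2 -2.116 -1.952
11 -2 -1.973 -2.034
12 -2 -2.052 -2.004
13 -2 -1.969 -2.028
14 -2 -2.012 -1.999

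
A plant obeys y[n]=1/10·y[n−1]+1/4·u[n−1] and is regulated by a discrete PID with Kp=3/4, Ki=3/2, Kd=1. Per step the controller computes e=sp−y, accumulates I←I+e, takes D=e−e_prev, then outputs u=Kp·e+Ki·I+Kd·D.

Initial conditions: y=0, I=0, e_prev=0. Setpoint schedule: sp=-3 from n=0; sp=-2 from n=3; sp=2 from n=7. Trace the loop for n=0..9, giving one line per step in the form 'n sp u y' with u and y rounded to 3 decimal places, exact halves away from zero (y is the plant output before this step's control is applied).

0 -3 -9.750 0.000
1 -3 -3.328 -2.438
2 -3 -11.035 -1.076
3 -2 -3.490 -2.866
4 -2 -10.529 -1.159
5 -2 -4.919 -2.748
6 -2 -9.428 -1.505
7 2 7.332 -2.507
8 2 -4.201 1.582
9 2 8.557 -0.892

(exact arithmetic carried between steps; '≈' marks a value shown rounded to 6 d.p. or computed from one; I and e_prev carry over from the previous line; the table rounds u and y to 3 d.p., halves away from zero)
n=0: y=0, sp=-3, e=sp−y=-3; I=-3, D=e−e_prev=-3; u=3/4·(-3)+3/2·(-3)+1·(-3)=-9.75; next y=1/10·0+1/4·(-9.75)=-2.4375
n=1: y=-2.4375, sp=-3, e=sp−y=-0.5625; I=-3.5625, D=e−e_prev=2.4375; u=3/4·(-0.5625)+3/2·(-3.5625)+1·2.4375=-3.328125; next y=1/10·(-2.4375)+1/4·(-3.328125)≈-1.075781
n=2: y≈-1.075781, sp=-3, e=sp−y≈-1.924219; I≈-5.486719, D=e−e_prev≈-1.361719; u=3/4·(-1.924219)+3/2·(-5.486719)+1·(-1.361719)≈-11.034961; next y=1/10·(-1.075781)+1/4·(-11.034961)≈-2.866318
n=3: y≈-2.866318, sp=-2, e=sp−y≈0.866318; I≈-4.620400, D=e−e_prev≈2.790537; u=3/4·0.866318+3/2·(-4.620400)+1·2.790537≈-3.490325; next y=1/10·(-2.866318)+1/4·(-3.490325)≈-1.159213
n=4: y≈-1.159213, sp=-2, e=sp−y≈-0.840787; I≈-5.461187, D=e−e_prev≈-1.707105; u=3/4·(-0.840787)+3/2·(-5.461187)+1·(-1.707105)≈-10.529477; next y=1/10·(-1.159213)+1/4·(-10.529477)≈-2.748290
n=5: y≈-2.748290, sp=-2, e=sp−y≈0.748290; I≈-4.712897, D=e−e_prev≈1.589077; u=3/4·0.748290+3/2·(-4.712897)+1·1.589077≈-4.919050; next y=1/10·(-2.748290)+1/4·(-4.919050)≈-1.504592
n=6: y≈-1.504592, sp=-2, e=sp−y≈-0.495408; I≈-5.208305, D=e−e_prev≈-1.243699; u=3/4·(-0.495408)+3/2·(-5.208305)+1·(-1.243699)≈-9.427713; next y=1/10·(-1.504592)+1/4·(-9.427713)≈-2.507387
n=7: y≈-2.507387, sp=2, e=sp−y≈4.507387; I≈-0.700918, D=e−e_prev≈5.002796; u=3/4·4.507387+3/2·(-0.700918)+1·5.002796≈7.331960; next y=1/10·(-2.507387)+1/4·7.331960≈1.582251
n=8: y≈1.582251, sp=2, e=sp−y≈0.417749; I≈-0.283169, D=e−e_prev≈-4.089639; u=3/4·0.417749+3/2·(-0.283169)+1·(-4.089639)≈-4.201081; next y=1/10·1.582251+1/4·(-4.201081)≈-0.892045
n=9: y≈-0.892045, sp=2, e=sp−y≈2.892045; I≈2.608876, D=e−e_prev≈2.474296; u=3/4·2.892045+3/2·2.608876+1·2.474296≈8.556644; next y=1/10·(-0.892045)+1/4·8.556644≈2.049956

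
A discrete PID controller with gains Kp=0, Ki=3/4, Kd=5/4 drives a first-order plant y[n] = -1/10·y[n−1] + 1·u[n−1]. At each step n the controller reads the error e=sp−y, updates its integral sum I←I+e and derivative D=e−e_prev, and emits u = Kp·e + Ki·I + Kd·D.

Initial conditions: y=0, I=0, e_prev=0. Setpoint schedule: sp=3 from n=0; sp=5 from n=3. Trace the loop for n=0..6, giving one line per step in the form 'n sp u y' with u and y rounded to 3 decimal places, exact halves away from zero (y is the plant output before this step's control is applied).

0 3 6.000 0.000
1 3 -7.500 6.000
2 3 25.950 -8.100
3 5 -49.070 26.760
4 5 132.697 -51.746
5 5 -302.111 137.872
6 5 742.797 -315.898

(exact arithmetic carried between steps; '≈' marks a value shown rounded to 6 d.p. or computed from one; I and e_prev carry over from the previous line; the table rounds u and y to 3 d.p., halves away from zero)
n=0: y=0, sp=3, e=sp−y=3; I=3, D=e−e_prev=3; u=0·3+3/4·3+5/4·3=6; next y=-1/10·0+1·6=6
n=1: y=6, sp=3, e=sp−y=-3; I=0, D=e−e_prev=-6; u=0·(-3)+3/4·0+5/4·(-6)=-7.5; next y=-1/10·6+1·(-7.5)=-8.1
n=2: y=-8.1, sp=3, e=sp−y=11.1; I=11.1, D=e−e_prev=14.1; u=0·11.1+3/4·11.1+5/4·14.1=25.95; next y=-1/10·(-8.1)+1·25.95=26.76
n=3: y=26.76, sp=5, e=sp−y=-21.76; I=-10.66, D=e−e_prev=-32.86; u=0·(-21.76)+3/4·(-10.66)+5/4·(-32.86)=-49.07; next y=-1/10·26.76+1·(-49.07)=-51.746
n=4: y=-51.746, sp=5, e=sp−y=56.746; I=46.086, D=e−e_prev=78.506; u=0·56.746+3/4·46.086+5/4·78.506=132.697; next y=-1/10·(-51.746)+1·132.697=137.8716
n=5: y=137.8716, sp=5, e=sp−y=-132.8716; I=-86.7856, D=e−e_prev=-189.6176; u=0·(-132.8716)+3/4·(-86.7856)+5/4·(-189.6176)=-302.1112; next y=-1/10·137.8716+1·(-302.1112)=-315.89836
n=6: y=-315.89836, sp=5, e=sp−y=320.89836; I=234.11276, D=e−e_prev=453.76996; u=0·320.89836+3/4·234.11276+5/4·453.76996=742.79702; next y=-1/10·(-315.89836)+1·742.79702=774.386856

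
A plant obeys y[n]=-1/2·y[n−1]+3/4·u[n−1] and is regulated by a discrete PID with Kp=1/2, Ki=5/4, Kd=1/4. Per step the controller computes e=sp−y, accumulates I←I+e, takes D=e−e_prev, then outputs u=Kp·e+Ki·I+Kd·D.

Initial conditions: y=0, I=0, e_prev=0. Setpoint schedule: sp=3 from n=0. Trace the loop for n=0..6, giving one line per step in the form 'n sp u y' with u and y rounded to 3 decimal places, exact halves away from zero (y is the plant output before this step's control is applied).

(exact arithmetic carried between steps; '≈' marks a value shown rounded to 6 d.p. or computed from one; I and e_prev carry over from the previous line; the table rounds u and y to 3 d.p., halves away from zero)
n=0: y=0, sp=3, e=sp−y=3; I=3, D=e−e_prev=3; u=1/2·3+5/4·3+1/4·3=6; next y=-1/2·0+3/4·6=4.5
n=1: y=4.5, sp=3, e=sp−y=-1.5; I=1.5, D=e−e_prev=-4.5; u=1/2·(-1.5)+5/4·1.5+1/4·(-4.5)=0; next y=-1/2·4.5+3/4·0=-2.25
n=2: y=-2.25, sp=3, e=sp−y=5.25; I=6.75, D=e−e_prev=6.75; u=1/2·5.25+5/4·6.75+1/4·6.75=12.75; next y=-1/2·(-2.25)+3/4·12.75=10.6875
n=3: y=10.6875, sp=3, e=sp−y=-7.6875; I=-0.9375, D=e−e_prev=-12.9375; u=1/2·(-7.6875)+5/4·(-0.9375)+1/4·(-12.9375)=-8.25; next y=-1/2·10.6875+3/4·(-8.25)=-11.53125
n=4: y=-11.53125, sp=3, e=sp−y=14.53125; I=13.59375, D=e−e_prev=22.21875; u=1/2·14.53125+5/4·13.59375+1/4·22.21875=29.8125; next y=-1/2·(-11.53125)+3/4·29.8125=28.125
n=5: y=28.125, sp=3, e=sp−y=-25.125; I=-11.53125, D=e−e_prev=-39.65625; u=1/2·(-25.125)+5/4·(-11.53125)+1/4·(-39.65625)=-36.890625; next y=-1/2·28.125+3/4·(-36.890625)≈-41.730469
n=6: y≈-41.730469, sp=3, e=sp−y≈44.730469; I≈33.199219, D=e−e_prev≈69.855469; u=1/2·44.730469+5/4·33.199219+1/4·69.855469≈81.328125; next y=-1/2·(-41.730469)+3/4·81.328125≈81.861328

0 3 6.000 0.000
1 3 0.000 4.500
2 3 12.750 -2.250
3 3 -8.250 10.688
4 3 29.813 -11.531
5 3 -36.891 28.125
6 3 81.328 -41.730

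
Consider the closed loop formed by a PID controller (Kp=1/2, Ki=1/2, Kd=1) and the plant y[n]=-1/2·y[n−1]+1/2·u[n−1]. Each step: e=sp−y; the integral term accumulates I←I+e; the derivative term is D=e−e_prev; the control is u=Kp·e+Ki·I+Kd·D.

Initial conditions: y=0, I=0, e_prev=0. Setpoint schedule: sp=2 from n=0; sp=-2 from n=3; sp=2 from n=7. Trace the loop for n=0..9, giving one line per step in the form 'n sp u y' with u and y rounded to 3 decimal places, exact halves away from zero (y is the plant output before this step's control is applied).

0 2 4.000 0.000
1 2 -1.000 2.000
2 2 8.000 -1.500
3 -2 -14.250 4.750
4 -2 21.125 -9.500
5 -2 -39.000 15.313
6 -2 62.094 -27.156
7 2 -103.359 44.625
8 2 180.344 -73.992
9 2 -302.598 127.168

(exact arithmetic carried between steps; '≈' marks a value shown rounded to 6 d.p. or computed from one; I and e_prev carry over from the previous line; the table rounds u and y to 3 d.p., halves away from zero)
n=0: y=0, sp=2, e=sp−y=2; I=2, D=e−e_prev=2; u=1/2·2+1/2·2+1·2=4; next y=-1/2·0+1/2·4=2
n=1: y=2, sp=2, e=sp−y=0; I=2, D=e−e_prev=-2; u=1/2·0+1/2·2+1·(-2)=-1; next y=-1/2·2+1/2·(-1)=-1.5
n=2: y=-1.5, sp=2, e=sp−y=3.5; I=5.5, D=e−e_prev=3.5; u=1/2·3.5+1/2·5.5+1·3.5=8; next y=-1/2·(-1.5)+1/2·8=4.75
n=3: y=4.75, sp=-2, e=sp−y=-6.75; I=-1.25, D=e−e_prev=-10.25; u=1/2·(-6.75)+1/2·(-1.25)+1·(-10.25)=-14.25; next y=-1/2·4.75+1/2·(-14.25)=-9.5
n=4: y=-9.5, sp=-2, e=sp−y=7.5; I=6.25, D=e−e_prev=14.25; u=1/2·7.5+1/2·6.25+1·14.25=21.125; next y=-1/2·(-9.5)+1/2·21.125=15.3125
n=5: y=15.3125, sp=-2, e=sp−y=-17.3125; I=-11.0625, D=e−e_prev=-24.8125; u=1/2·(-17.3125)+1/2·(-11.0625)+1·(-24.8125)=-39; next y=-1/2·15.3125+1/2·(-39)=-27.15625
n=6: y=-27.15625, sp=-2, e=sp−y=25.15625; I=14.09375, D=e−e_prev=42.46875; u=1/2·25.15625+1/2·14.09375+1·42.46875=62.09375; next y=-1/2·(-27.15625)+1/2·62.09375=44.625
n=7: y=44.625, sp=2, e=sp−y=-42.625; I=-28.53125, D=e−e_prev=-67.78125; u=1/2·(-42.625)+1/2·(-28.53125)+1·(-67.78125)=-103.359375; next y=-1/2·44.625+1/2·(-103.359375)≈-73.992188
n=8: y≈-73.992188, sp=2, e=sp−y≈75.992188; I≈47.460938, D=e−e_prev≈118.617188; u=1/2·75.992188+1/2·47.460938+1·118.617188≈180.34375; next y=-1/2·(-73.992188)+1/2·180.34375≈127.167969
n=9: y≈127.167969, sp=2, e=sp−y≈-125.167969; I≈-77.707031, D=e−e_prev≈-201.160156; u=1/2·(-125.167969)+1/2·(-77.707031)+1·(-201.160156)≈-302.597656; next y=-1/2·127.167969+1/2·(-302.597656)≈-214.882813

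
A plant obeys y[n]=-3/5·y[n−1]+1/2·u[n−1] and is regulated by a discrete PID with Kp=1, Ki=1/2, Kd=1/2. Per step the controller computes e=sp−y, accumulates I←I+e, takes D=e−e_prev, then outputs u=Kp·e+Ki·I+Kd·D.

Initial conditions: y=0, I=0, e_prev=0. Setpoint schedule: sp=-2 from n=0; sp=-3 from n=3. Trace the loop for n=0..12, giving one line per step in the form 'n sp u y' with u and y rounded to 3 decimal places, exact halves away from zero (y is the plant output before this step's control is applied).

(exact arithmetic carried between steps; '≈' marks a value shown rounded to 6 d.p. or computed from one; I and e_prev carry over from the previous line; the table rounds u and y to 3 d.p., halves away from zero)
n=0: y=0, sp=-2, e=sp−y=-2; I=-2, D=e−e_prev=-2; u=1·(-2)+1/2·(-2)+1/2·(-2)=-4; next y=-3/5·0+1/2·(-4)=-2
n=1: y=-2, sp=-2, e=sp−y=0; I=-2, D=e−e_prev=2; u=1·0+1/2·(-2)+1/2·2=0; next y=-3/5·(-2)+1/2·0=1.2
n=2: y=1.2, sp=-2, e=sp−y=-3.2; I=-5.2, D=e−e_prev=-3.2; u=1·(-3.2)+1/2·(-5.2)+1/2·(-3.2)=-7.4; next y=-3/5·1.2+1/2·(-7.4)=-4.42
n=3: y=-4.42, sp=-3, e=sp−y=1.42; I=-3.78, D=e−e_prev=4.62; u=1·1.42+1/2·(-3.78)+1/2·4.62=1.84; next y=-3/5·(-4.42)+1/2·1.84=3.572
n=4: y=3.572, sp=-3, e=sp−y=-6.572; I=-10.352, D=e−e_prev=-7.992; u=1·(-6.572)+1/2·(-10.352)+1/2·(-7.992)=-15.744; next y=-3/5·3.572+1/2·(-15.744)=-10.0152
n=5: y=-10.0152, sp=-3, e=sp−y=7.0152; I=-3.3368, D=e−e_prev=13.5872; u=1·7.0152+1/2·(-3.3368)+1/2·13.5872=12.1404; next y=-3/5·(-10.0152)+1/2·12.1404=12.07932
n=6: y=12.07932, sp=-3, e=sp−y=-15.07932; I=-18.41612, D=e−e_prev=-22.09452; u=1·(-15.07932)+1/2·(-18.41612)+1/2·(-22.09452)=-35.33464; next y=-3/5·12.07932+1/2·(-35.33464)=-24.914912
n=7: y=-24.914912, sp=-3, e=sp−y=21.914912; I=3.498792, D=e−e_prev=36.994232; u=1·21.914912+1/2·3.498792+1/2·36.994232=42.161424; next y=-3/5·(-24.914912)+1/2·42.161424≈36.029659
n=8: y≈36.029659, sp=-3, e=sp−y≈-39.029659; I≈-35.530867, D=e−e_prev≈-60.944571; u=1·(-39.029659)+1/2·(-35.530867)+1/2·(-60.944571)≈-87.267378; next y=-3/5·36.029659+1/2·(-87.267378)≈-65.251485
n=9: y≈-65.251485, sp=-3, e=sp−y≈62.251485; I≈26.720618, D=e−e_prev≈101.281144; u=1·62.251485+1/2·26.720618+1/2·101.281144≈126.252365; next y=-3/5·(-65.251485)+1/2·126.252365≈102.277074
n=10: y≈102.277074, sp=-3, e=sp−y≈-105.277074; I≈-78.556456, D=e−e_prev≈-167.528558; u=1·(-105.277074)+1/2·(-78.556456)+1/2·(-167.528558)≈-228.319581; next y=-3/5·102.277074+1/2·(-228.319581)≈-175.526034
n=11: y≈-175.526034, sp=-3, e=sp−y≈172.526034; I≈93.969578, D=e−e_prev≈277.803108; u=1·172.526034+1/2·93.969578+1/2·277.803108≈358.412378; next y=-3/5·(-175.526034)+1/2·358.412378≈284.521810
n=12: y≈284.521810, sp=-3, e=sp−y≈-287.521810; I≈-193.552231, D=e−e_prev≈-460.047844; u=1·(-287.521810)+1/2·(-193.552231)+1/2·(-460.047844)≈-614.321847; next y=-3/5·284.521810+1/2·(-614.321847)≈-477.874009

0 -2 -4.000 0.000
1 -2 0.000 -2.000
2 -2 -7.400 1.200
3 -3 1.840 -4.420
4 -3 -15.744 3.572
5 -3 12.140 -10.015
6 -3 -35.335 12.079
7 -3 42.161 -24.915
8 -3 -87.267 36.030
9 -3 126.252 -65.251
10 -3 -228.320 102.277
11 -3 358.412 -175.526
12 -3 -614.322 284.522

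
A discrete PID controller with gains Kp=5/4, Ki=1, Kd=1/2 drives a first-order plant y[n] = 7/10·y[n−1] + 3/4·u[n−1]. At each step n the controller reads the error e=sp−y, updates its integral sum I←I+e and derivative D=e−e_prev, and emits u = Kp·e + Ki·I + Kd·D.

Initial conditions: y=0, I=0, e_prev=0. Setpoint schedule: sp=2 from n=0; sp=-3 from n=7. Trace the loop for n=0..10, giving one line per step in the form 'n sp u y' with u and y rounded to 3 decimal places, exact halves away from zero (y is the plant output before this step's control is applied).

(exact arithmetic carried between steps; '≈' marks a value shown rounded to 6 d.p. or computed from one; I and e_prev carry over from the previous line; the table rounds u and y to 3 d.p., halves away from zero)
n=0: y=0, sp=2, e=sp−y=2; I=2, D=e−e_prev=2; u=5/4·2+1·2+1/2·2=5.5; next y=7/10·0+3/4·5.5=4.125
n=1: y=4.125, sp=2, e=sp−y=-2.125; I=-0.125, D=e−e_prev=-4.125; u=5/4·(-2.125)+1·(-0.125)+1/2·(-4.125)=-4.84375; next y=7/10·4.125+3/4·(-4.84375)≈-0.745313
n=2: y≈-0.745313, sp=2, e=sp−y≈2.745313; I≈2.620313, D=e−e_prev≈4.870313; u=5/4·2.745313+1·2.620313+1/2·4.870313≈8.487109; next y=7/10·(-0.745313)+3/4·8.487109≈5.843613
n=3: y≈5.843613, sp=2, e=sp−y≈-3.843613; I≈-1.223301, D=e−e_prev≈-6.588926; u=5/4·(-3.843613)+1·(-1.223301)+1/2·(-6.588926)≈-9.322280; next y=7/10·5.843613+3/4·(-9.322280)≈-2.901181
n=4: y≈-2.901181, sp=2, e=sp−y≈4.901181; I≈3.677880, D=e−e_prev≈8.744794; u=5/4·4.901181+1·3.677880+1/2·8.744794≈14.176753; next y=7/10·(-2.901181)+3/4·14.176753≈8.601738
n=5: y≈8.601738, sp=2, e=sp−y≈-6.601738; I≈-2.923858, D=e−e_prev≈-11.502919; u=5/4·(-6.601738)+1·(-2.923858)+1/2·(-11.502919)≈-16.927491; next y=7/10·8.601738+3/4·(-16.927491)≈-6.674401
n=6: y≈-6.674401, sp=2, e=sp−y≈8.674401; I≈5.750543, D=e−e_prev≈15.276140; u=5/4·8.674401+1·5.750543+1/2·15.276140≈24.231614; next y=7/10·(-6.674401)+3/4·24.231614≈13.501630
n=7: y≈13.501630, sp=-3, e=sp−y≈-16.501630; I≈-10.751087, D=e−e_prev≈-25.176031; u=5/4·(-16.501630)+1·(-10.751087)+1/2·(-25.176031)≈-43.966140; next y=7/10·13.501630+3/4·(-43.966140)≈-23.523464
n=8: y≈-23.523464, sp=-3, e=sp−y≈20.523464; I≈9.772377, D=e−e_prev≈37.025094; u=5/4·20.523464+1·9.772377+1/2·37.025094≈53.939254; next y=7/10·(-23.523464)+3/4·53.939254≈23.988016
n=9: y≈23.988016, sp=-3, e=sp−y≈-26.988016; I≈-17.215639, D=e−e_prev≈-47.511480; u=5/4·(-26.988016)+1·(-17.215639)+1/2·(-47.511480)≈-74.706398; next y=7/10·23.988016+3/4·(-74.706398)≈-39.238188
n=10: y≈-39.238188, sp=-3, e=sp−y≈36.238188; I≈19.022549, D=e−e_prev≈63.226203; u=5/4·36.238188+1·19.022549+1/2·63.226203≈95.933385; next y=7/10·(-39.238188)+3/4·95.933385≈44.483308

0 2 5.500 0.000
1 2 -4.844 4.125
2 2 8.487 -0.745
3 2 -9.322 5.844
4 2 14.177 -2.901
5 2 -16.927 8.602
6 2 24.232 -6.674
7 -3 -43.966 13.502
8 -3 53.939 -23.523
9 -3 -74.706 23.988
10 -3 95.933 -39.238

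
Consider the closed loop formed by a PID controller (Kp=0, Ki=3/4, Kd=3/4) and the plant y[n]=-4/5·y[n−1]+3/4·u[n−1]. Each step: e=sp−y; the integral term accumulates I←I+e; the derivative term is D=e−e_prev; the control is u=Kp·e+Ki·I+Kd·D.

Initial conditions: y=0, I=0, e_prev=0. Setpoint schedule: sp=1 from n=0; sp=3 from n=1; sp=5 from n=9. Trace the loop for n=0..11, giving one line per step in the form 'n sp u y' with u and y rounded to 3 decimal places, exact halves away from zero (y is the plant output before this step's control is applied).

0 1 1.500 0.000
1 3 2.813 1.125
2 3 3.436 1.209
3 3 4.242 1.609
4 3 5.158 1.894
5 3 5.512 2.353
6 3 6.495 2.251
7 3 5.751 3.070
8 3 8.133 1.857
9 5 6.945 4.614
10 5 12.446 1.518
11 5 2.832 8.120

(exact arithmetic carried between steps; '≈' marks a value shown rounded to 6 d.p. or computed from one; I and e_prev carry over from the previous line; the table rounds u and y to 3 d.p., halves away from zero)
n=0: y=0, sp=1, e=sp−y=1; I=1, D=e−e_prev=1; u=0·1+3/4·1+3/4·1=1.5; next y=-4/5·0+3/4·1.5=1.125
n=1: y=1.125, sp=3, e=sp−y=1.875; I=2.875, D=e−e_prev=0.875; u=0·1.875+3/4·2.875+3/4·0.875=2.8125; next y=-4/5·1.125+3/4·2.8125=1.209375
n=2: y=1.209375, sp=3, e=sp−y=1.790625; I=4.665625, D=e−e_prev=-0.084375; u=0·1.790625+3/4·4.665625+3/4·(-0.084375)≈3.435938; next y=-4/5·1.209375+3/4·3.435938≈1.609453
n=3: y≈1.609453, sp=3, e=sp−y≈1.390547; I≈6.056172, D=e−e_prev≈-0.400078; u=0·1.390547+3/4·6.056172+3/4·(-0.400078)≈4.242070; next y=-4/5·1.609453+3/4·4.242070≈1.893990
n=4: y≈1.893990, sp=3, e=sp−y≈1.106010; I≈7.162182, D=e−e_prev≈-0.284537; u=0·1.106010+3/4·7.162182+3/4·(-0.284537)≈5.158233; next y=-4/5·1.893990+3/4·5.158233≈2.353483
n=5: y≈2.353483, sp=3, e=sp−y≈0.646517; I≈7.808699, D=e−e_prev≈-0.459493; u=0·0.646517+3/4·7.808699+3/4·(-0.459493)≈5.511905; next y=-4/5·2.353483+3/4·5.511905≈2.251142
n=6: y≈2.251142, sp=3, e=sp−y≈0.748858; I≈8.557557, D=e−e_prev≈0.102341; u=0·0.748858+3/4·8.557557+3/4·0.102341≈6.494923; next y=-4/5·2.251142+3/4·6.494923≈3.070278
n=7: y≈3.070278, sp=3, e=sp−y≈-0.070278; I≈8.487278, D=e−e_prev≈-0.819136; u=0·(-0.070278)+3/4·8.487278+3/4·(-0.819136)≈5.751106; next y=-4/5·3.070278+3/4·5.751106≈1.857107
n=8: y≈1.857107, sp=3, e=sp−y≈1.142893; I≈9.630171, D=e−e_prev≈1.213172; u=0·1.142893+3/4·9.630171+3/4·1.213172≈8.132507; next y=-4/5·1.857107+3/4·8.132507≈4.613695
n=9: y≈4.613695, sp=5, e=sp−y≈0.386305; I≈10.016476, D=e−e_prev≈-0.756588; u=0·0.386305+3/4·10.016476+3/4·(-0.756588)≈6.944917; next y=-4/5·4.613695+3/4·6.944917≈1.517732
n=10: y≈1.517732, sp=5, e=sp−y≈3.482268; I≈13.498745, D=e−e_prev≈3.095963; u=0·3.482268+3/4·13.498745+3/4·3.095963≈12.446031; next y=-4/5·1.517732+3/4·12.446031≈8.120338
n=11: y≈8.120338, sp=5, e=sp−y≈-3.120338; I≈10.378407, D=e−e_prev≈-6.602606; u=0·(-3.120338)+3/4·10.378407+3/4·(-6.602606)≈2.831851; next y=-4/5·8.120338+3/4·2.831851≈-4.372382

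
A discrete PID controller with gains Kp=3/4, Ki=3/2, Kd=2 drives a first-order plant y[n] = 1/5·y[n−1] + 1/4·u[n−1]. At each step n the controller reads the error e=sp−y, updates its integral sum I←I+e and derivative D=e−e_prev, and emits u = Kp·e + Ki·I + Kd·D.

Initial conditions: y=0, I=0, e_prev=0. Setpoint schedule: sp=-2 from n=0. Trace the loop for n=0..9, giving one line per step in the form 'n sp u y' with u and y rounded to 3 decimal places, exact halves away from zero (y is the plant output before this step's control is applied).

(exact arithmetic carried between steps; '≈' marks a value shown rounded to 6 d.p. or computed from one; I and e_prev carry over from the previous line; the table rounds u and y to 3 d.p., halves away from zero)
n=0: y=0, sp=-2, e=sp−y=-2; I=-2, D=e−e_prev=-2; u=3/4·(-2)+3/2·(-2)+2·(-2)=-8.5; next y=1/5·0+1/4·(-8.5)=-2.125
n=1: y=-2.125, sp=-2, e=sp−y=0.125; I=-1.875, D=e−e_prev=2.125; u=3/4·0.125+3/2·(-1.875)+2·2.125=1.53125; next y=1/5·(-2.125)+1/4·1.53125≈-0.042188
n=2: y≈-0.042188, sp=-2, e=sp−y≈-1.957813; I≈-3.832813, D=e−e_prev≈-2.082813; u=3/4·(-1.957813)+3/2·(-3.832813)+2·(-2.082813)≈-11.383203; next y=1/5·(-0.042188)+1/4·(-11.383203)≈-2.854238
n=3: y≈-2.854238, sp=-2, e=sp−y≈0.854238; I≈-2.978574, D=e−e_prev≈2.812051; u=3/4·0.854238+3/2·(-2.978574)+2·2.812051≈1.796919; next y=1/5·(-2.854238)+1/4·1.796919≈-0.121618
n=4: y≈-0.121618, sp=-2, e=sp−y≈-1.878382; I≈-4.856956, D=e−e_prev≈-2.732620; u=3/4·(-1.878382)+3/2·(-4.856956)+2·(-2.732620)≈-14.159462; next y=1/5·(-0.121618)+1/4·(-14.159462)≈-3.564189
n=5: y≈-3.564189, sp=-2, e=sp−y≈1.564189; I≈-3.292767, D=e−e_prev≈3.442571; u=3/4·1.564189+3/2·(-3.292767)+2·3.442571≈3.119133; next y=1/5·(-3.564189)+1/4·3.119133≈0.066945
n=6: y≈0.066945, sp=-2, e=sp−y≈-2.066945; I≈-5.359713, D=e−e_prev≈-3.631134; u=3/4·(-2.066945)+3/2·(-5.359713)+2·(-3.631134)≈-16.852047; next y=1/5·0.066945+1/4·(-16.852047)≈-4.199623
n=7: y≈-4.199623, sp=-2, e=sp−y≈2.199623; I≈-3.160090, D=e−e_prev≈4.266568; u=3/4·2.199623+3/2·(-3.160090)+2·4.266568≈5.442718; next y=1/5·(-4.199623)+1/4·5.442718≈0.520755
n=8: y≈0.520755, sp=-2, e=sp−y≈-2.520755; I≈-5.680845, D=e−e_prev≈-4.720378; u=3/4·(-2.520755)+3/2·(-5.680845)+2·(-4.720378)≈-19.852589; next y=1/5·0.520755+1/4·(-19.852589)≈-4.858996
n=9: y≈-4.858996, sp=-2, e=sp−y≈2.858996; I≈-2.821849, D=e−e_prev≈5.379751; u=3/4·2.858996+3/2·(-2.821849)+2·5.379751≈8.670977; next y=1/5·(-4.858996)+1/4·8.670977≈1.195945

0 -2 -8.500 0.000
1 -2 1.531 -2.125
2 -2 -11.383 -0.042
3 -2 1.797 -2.854
4 -2 -14.159 -0.122
5 -2 3.119 -3.564
6 -2 -16.852 0.067
7 -2 5.443 -4.200
8 -2 -19.853 0.521
9 -2 8.671 -4.859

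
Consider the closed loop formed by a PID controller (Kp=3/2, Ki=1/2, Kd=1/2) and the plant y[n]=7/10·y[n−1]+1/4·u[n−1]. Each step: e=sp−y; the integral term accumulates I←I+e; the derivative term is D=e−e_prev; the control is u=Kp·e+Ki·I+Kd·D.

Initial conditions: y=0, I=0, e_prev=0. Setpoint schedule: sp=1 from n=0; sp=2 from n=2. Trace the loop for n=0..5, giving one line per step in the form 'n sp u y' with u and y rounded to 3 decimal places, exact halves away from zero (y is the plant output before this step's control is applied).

(exact arithmetic carried between steps; '≈' marks a value shown rounded to 6 d.p. or computed from one; I and e_prev carry over from the previous line; the table rounds u and y to 3 d.p., halves away from zero)
n=0: y=0, sp=1, e=sp−y=1; I=1, D=e−e_prev=1; u=3/2·1+1/2·1+1/2·1=2.5; next y=7/10·0+1/4·2.5=0.625
n=1: y=0.625, sp=1, e=sp−y=0.375; I=1.375, D=e−e_prev=-0.625; u=3/2·0.375+1/2·1.375+1/2·(-0.625)=0.9375; next y=7/10·0.625+1/4·0.9375=0.671875
n=2: y=0.671875, sp=2, e=sp−y=1.328125; I=2.703125, D=e−e_prev=0.953125; u=3/2·1.328125+1/2·2.703125+1/2·0.953125≈3.820313; next y=7/10·0.671875+1/4·3.820313≈1.425391
n=3: y≈1.425391, sp=2, e=sp−y≈0.574609; I≈3.277734, D=e−e_prev≈-0.753516; u=3/2·0.574609+1/2·3.277734+1/2·(-0.753516)≈2.124023; next y=7/10·1.425391+1/4·2.124023≈1.528779
n=4: y≈1.528779, sp=2, e=sp−y≈0.471221; I≈3.748955, D=e−e_prev≈-0.103389; u=3/2·0.471221+1/2·3.748955+1/2·(-0.103389)≈2.529614; next y=7/10·1.528779+1/4·2.529614≈1.702549
n=5: y≈1.702549, sp=2, e=sp−y≈0.297451; I≈4.046406, D=e−e_prev≈-0.173770; u=3/2·0.297451+1/2·4.046406+1/2·(-0.173770)≈2.382495; next y=7/10·1.702549+1/4·2.382495≈1.787408

0 1 2.500 0.000
1 1 0.938 0.625
2 2 3.820 0.672
3 2 2.124 1.425
4 2 2.530 1.529
5 2 2.382 1.703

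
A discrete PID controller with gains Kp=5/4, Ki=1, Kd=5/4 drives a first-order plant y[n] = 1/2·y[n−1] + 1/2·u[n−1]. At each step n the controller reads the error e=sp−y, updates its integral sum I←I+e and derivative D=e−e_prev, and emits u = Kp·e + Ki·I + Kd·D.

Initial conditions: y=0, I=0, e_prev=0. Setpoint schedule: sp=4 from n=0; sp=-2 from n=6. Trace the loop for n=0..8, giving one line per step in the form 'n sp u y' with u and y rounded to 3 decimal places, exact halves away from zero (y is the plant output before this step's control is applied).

(exact arithmetic carried between steps; '≈' marks a value shown rounded to 6 d.p. or computed from one; I and e_prev carry over from the previous line; the table rounds u and y to 3 d.p., halves away from zero)
n=0: y=0, sp=4, e=sp−y=4; I=4, D=e−e_prev=4; u=5/4·4+1·4+5/4·4=14; next y=1/2·0+1/2·14=7
n=1: y=7, sp=4, e=sp−y=-3; I=1, D=e−e_prev=-7; u=5/4·(-3)+1·1+5/4·(-7)=-11.5; next y=1/2·7+1/2·(-11.5)=-2.25
n=2: y=-2.25, sp=4, e=sp−y=6.25; I=7.25, D=e−e_prev=9.25; u=5/4·6.25+1·7.25+5/4·9.25=26.625; next y=1/2·(-2.25)+1/2·26.625=12.1875
n=3: y=12.1875, sp=4, e=sp−y=-8.1875; I=-0.9375, D=e−e_prev=-14.4375; u=5/4·(-8.1875)+1·(-0.9375)+5/4·(-14.4375)=-29.21875; next y=1/2·12.1875+1/2·(-29.21875)=-8.515625
n=4: y=-8.515625, sp=4, e=sp−y=12.515625; I=11.578125, D=e−e_prev=20.703125; u=5/4·12.515625+1·11.578125+5/4·20.703125≈53.101563; next y=1/2·(-8.515625)+1/2·53.101563≈22.292969
n=5: y≈22.292969, sp=4, e=sp−y≈-18.292969; I≈-6.714844, D=e−e_prev≈-30.808594; u=5/4·(-18.292969)+1·(-6.714844)+5/4·(-30.808594)≈-68.091797; next y=1/2·22.292969+1/2·(-68.091797)≈-22.899414
n=6: y≈-22.899414, sp=-2, e=sp−y≈20.899414; I≈14.184570, D=e−e_prev≈39.192383; u=5/4·20.899414+1·14.184570+5/4·39.192383≈89.299316; next y=1/2·(-22.899414)+1/2·89.299316≈33.199951
n=7: y≈33.199951, sp=-2, e=sp−y≈-35.199951; I≈-21.015381, D=e−e_prev≈-56.099365; u=5/4·(-35.199951)+1·(-21.015381)+5/4·(-56.099365)≈-135.139526; next y=1/2·33.199951+1/2·(-135.139526)≈-50.969788
n=8: y≈-50.969788, sp=-2, e=sp−y≈48.969788; I≈27.954407, D=e−e_prev≈84.169739; u=5/4·48.969788+1·27.954407+5/4·84.169739≈194.378815; next y=1/2·(-50.969788)+1/2·194.378815≈71.704514

0 4 14.000 0.000
1 4 -11.500 7.000
2 4 26.625 -2.250
3 4 -29.219 12.188
4 4 53.102 -8.516
5 4 -68.092 22.293
6 -2 89.299 -22.899
7 -2 -135.140 33.200
8 -2 194.379 -50.970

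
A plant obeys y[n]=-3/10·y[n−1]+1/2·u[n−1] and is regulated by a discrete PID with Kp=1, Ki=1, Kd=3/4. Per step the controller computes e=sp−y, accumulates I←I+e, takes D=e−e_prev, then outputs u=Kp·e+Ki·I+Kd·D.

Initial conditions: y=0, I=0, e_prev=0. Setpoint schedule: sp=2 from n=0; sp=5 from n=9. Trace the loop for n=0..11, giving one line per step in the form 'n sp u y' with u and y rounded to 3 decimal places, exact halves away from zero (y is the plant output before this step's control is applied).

0 2 5.500 0.000
1 2 -1.563 2.750
2 2 11.730 -1.606
3 2 -9.802 6.347
4 2 27.983 -6.805
5 2 -35.880 16.033
6 2 73.869 -22.750
7 2 -113.370 43.759
8 2 207.077 -69.813
9 5 -332.351 124.482
10 5 593.644 -203.520
11 5 -987.682 357.878

(exact arithmetic carried between steps; '≈' marks a value shown rounded to 6 d.p. or computed from one; I and e_prev carry over from the previous line; the table rounds u and y to 3 d.p., halves away from zero)
n=0: y=0, sp=2, e=sp−y=2; I=2, D=e−e_prev=2; u=1·2+1·2+3/4·2=5.5; next y=-3/10·0+1/2·5.5=2.75
n=1: y=2.75, sp=2, e=sp−y=-0.75; I=1.25, D=e−e_prev=-2.75; u=1·(-0.75)+1·1.25+3/4·(-2.75)=-1.5625; next y=-3/10·2.75+1/2·(-1.5625)=-1.60625
n=2: y=-1.60625, sp=2, e=sp−y=3.60625; I=4.85625, D=e−e_prev=4.35625; u=1·3.60625+1·4.85625+3/4·4.35625≈11.729688; next y=-3/10·(-1.60625)+1/2·11.729688≈6.346719
n=3: y≈6.346719, sp=2, e=sp−y≈-4.346719; I≈0.509531, D=e−e_prev≈-7.952969; u=1·(-4.346719)+1·0.509531+3/4·(-7.952969)≈-9.801914; next y=-3/10·6.346719+1/2·(-9.801914)≈-6.804973
n=4: y≈-6.804973, sp=2, e=sp−y≈8.804973; I≈9.314504, D=e−e_prev≈13.151691; u=1·8.804973+1·9.314504+3/4·13.151691≈27.983245; next y=-3/10·(-6.804973)+1/2·27.983245≈16.033114
n=5: y≈16.033114, sp=2, e=sp−y≈-14.033114; I≈-4.718610, D=e−e_prev≈-22.838087; u=1·(-14.033114)+1·(-4.718610)+3/4·(-22.838087)≈-35.880290; next y=-3/10·16.033114+1/2·(-35.880290)≈-22.750079
n=6: y≈-22.750079, sp=2, e=sp−y≈24.750079; I≈20.031469, D=e−e_prev≈38.783194; u=1·24.750079+1·20.031469+3/4·38.783194≈73.868943; next y=-3/10·(-22.750079)+1/2·73.868943≈43.759496
n=7: y≈43.759496, sp=2, e=sp−y≈-41.759496; I≈-21.728027, D=e−e_prev≈-66.509575; u=1·(-41.759496)+1·(-21.728027)+3/4·(-66.509575)≈-113.369703; next y=-3/10·43.759496+1/2·(-113.369703)≈-69.812700
n=8: y≈-69.812700, sp=2, e=sp−y≈71.812700; I≈50.084674, D=e−e_prev≈113.572196; u=1·71.812700+1·50.084674+3/4·113.572196≈207.076521; next y=-3/10·(-69.812700)+1/2·207.076521≈124.482071
n=9: y≈124.482071, sp=5, e=sp−y≈-119.482071; I≈-69.397397, D=e−e_prev≈-191.294771; u=1·(-119.482071)+1·(-69.397397)+3/4·(-191.294771)≈-332.350546; next y=-3/10·124.482071+1/2·(-332.350546)≈-203.519894
n=10: y≈-203.519894, sp=5, e=sp−y≈208.519894; I≈139.122497, D=e−e_prev≈328.001965; u=1·208.519894+1·139.122497+3/4·328.001965≈593.643865; next y=-3/10·(-203.519894)+1/2·593.643865≈357.877901
n=11: y≈357.877901, sp=5, e=sp−y≈-352.877901; I≈-213.755403, D=e−e_prev≈-561.397795; u=1·(-352.877901)+1·(-213.755403)+3/4·(-561.397795)≈-987.681650; next y=-3/10·357.877901+1/2·(-987.681650)≈-601.204195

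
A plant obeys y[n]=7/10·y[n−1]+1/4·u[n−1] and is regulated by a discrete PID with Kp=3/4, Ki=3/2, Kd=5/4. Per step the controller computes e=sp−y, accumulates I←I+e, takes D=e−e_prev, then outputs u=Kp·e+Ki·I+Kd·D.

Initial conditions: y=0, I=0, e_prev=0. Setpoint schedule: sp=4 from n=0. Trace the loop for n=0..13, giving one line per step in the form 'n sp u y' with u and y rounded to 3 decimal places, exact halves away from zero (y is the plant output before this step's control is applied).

0 4 14.000 0.000
1 4 2.750 3.500
2 4 9.144 3.138
3 4 5.278 4.482
4 4 6.324 4.457
5 4 4.753 4.701
6 4 4.784 4.479
7 4 4.305 4.331
8 4 4.404 4.108
9 4 4.423 3.977
10 4 4.599 3.889
11 4 4.716 3.872
12 4 4.826 3.890
13 4 4.874 3.929

(exact arithmetic carried between steps; '≈' marks a value shown rounded to 6 d.p. or computed from one; I and e_prev carry over from the previous line; the table rounds u and y to 3 d.p., halves away from zero)
n=0: y=0, sp=4, e=sp−y=4; I=4, D=e−e_prev=4; u=3/4·4+3/2·4+5/4·4=14; next y=7/10·0+1/4·14=3.5
n=1: y=3.5, sp=4, e=sp−y=0.5; I=4.5, D=e−e_prev=-3.5; u=3/4·0.5+3/2·4.5+5/4·(-3.5)=2.75; next y=7/10·3.5+1/4·2.75=3.1375
n=2: y=3.1375, sp=4, e=sp−y=0.8625; I=5.3625, D=e−e_prev=0.3625; u=3/4·0.8625+3/2·5.3625+5/4·0.3625=9.14375; next y=7/10·3.1375+1/4·9.14375≈4.482188
n=3: y≈4.482188, sp=4, e=sp−y≈-0.482188; I≈4.880313, D=e−e_prev≈-1.344688; u=3/4·(-0.482188)+3/2·4.880313+5/4·(-1.344688)≈5.277969; next y=7/10·4.482188+1/4·5.277969≈4.457023
n=4: y≈4.457023, sp=4, e=sp−y≈-0.457023; I≈4.423289, D=e−e_prev≈0.025164; u=3/4·(-0.457023)+3/2·4.423289+5/4·0.025164≈6.323621; next y=7/10·4.457023+1/4·6.323621≈4.700822
n=5: y≈4.700822, sp=4, e=sp−y≈-0.700822; I≈3.722467, D=e−e_prev≈-0.243798; u=3/4·(-0.700822)+3/2·3.722467+5/4·(-0.243798)≈4.753337; next y=7/10·4.700822+1/4·4.753337≈4.478909
n=6: y≈4.478909, sp=4, e=sp−y≈-0.478909; I≈3.243558, D=e−e_prev≈0.221912; u=3/4·(-0.478909)+3/2·3.243558+5/4·0.221912≈4.783545; next y=7/10·4.478909+1/4·4.783545≈4.331123
n=7: y≈4.331123, sp=4, e=sp−y≈-0.331123; I≈2.912435, D=e−e_prev≈0.147787; u=3/4·(-0.331123)+3/2·2.912435+5/4·0.147787≈4.305044; next y=7/10·4.331123+1/4·4.305044≈4.108047
n=8: y≈4.108047, sp=4, e=sp−y≈-0.108047; I≈2.804388, D=e−e_prev≈0.223076; u=3/4·(-0.108047)+3/2·2.804388+5/4·0.223076≈4.404392; next y=7/10·4.108047+1/4·4.404392≈3.976731
n=9: y≈3.976731, sp=4, e=sp−y≈0.023269; I≈2.827657, D=e−e_prev≈0.131316; u=3/4·0.023269+3/2·2.827657+5/4·0.131316≈4.423083; next y=7/10·3.976731+1/4·4.423083≈3.889482
n=10: y≈3.889482, sp=4, e=sp−y≈0.110518; I≈2.938175, D=e−e_prev≈0.087249; u=3/4·0.110518+3/2·2.938175+5/4·0.087249≈4.599211; next y=7/10·3.889482+1/4·4.599211≈3.872440
n=11: y≈3.872440, sp=4, e=sp−y≈0.127560; I≈3.065735, D=e−e_prev≈0.017042; u=3/4·0.127560+3/2·3.065735+5/4·0.017042≈4.715574; next y=7/10·3.872440+1/4·4.715574≈3.889602
n=12: y≈3.889602, sp=4, e=sp−y≈0.110398; I≈3.176133, D=e−e_prev≈-0.017161; u=3/4·0.110398+3/2·3.176133+5/4·(-0.017161)≈4.825546; next y=7/10·3.889602+1/4·4.825546≈3.929108
n=13: y≈3.929108, sp=4, e=sp−y≈0.070892; I≈3.247025, D=e−e_prev≈-0.039506; u=3/4·0.070892+3/2·3.247025+5/4·(-0.039506)≈4.874324; next y=7/10·3.929108+1/4·4.874324≈3.968956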